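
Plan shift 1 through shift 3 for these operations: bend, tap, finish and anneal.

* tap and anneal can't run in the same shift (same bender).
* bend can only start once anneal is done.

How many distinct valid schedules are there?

Splitting on bend: it can be shift 2 (6), shift 3 (12). Listing each branch's schedules as (tap, finish, anneal) by shift number:
bend=shift 2: (2,1,1) (2,2,1) (2,3,1) (3,1,1) (3,2,1) (3,3,1) — 6.
bend=shift 3: (1,1,2) (1,2,2) (1,3,2) (2,1,1) (2,2,1) (2,3,1) (3,1,1) (3,1,2) (3,2,1) (3,2,2) (3,3,1) (3,3,2) — 12.
Summing: 6 + 12 = 18.

18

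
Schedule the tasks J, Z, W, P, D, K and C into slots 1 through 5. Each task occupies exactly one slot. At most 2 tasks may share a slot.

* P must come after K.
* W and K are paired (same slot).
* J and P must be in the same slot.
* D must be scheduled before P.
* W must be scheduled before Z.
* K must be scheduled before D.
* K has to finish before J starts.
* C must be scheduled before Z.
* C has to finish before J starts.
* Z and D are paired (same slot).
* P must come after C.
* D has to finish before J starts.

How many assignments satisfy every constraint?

10

Splitting on J: it can be 4 (2), 5 (8). Listing each branch's schedules as (Z, W, P, D, K, C):
J=4: (3,1,4,3,1,2) (3,2,4,3,2,1) — 2.
J=5: (3,1,5,3,1,2) (3,2,5,3,2,1) (4,1,5,4,1,2) (4,1,5,4,1,3) (4,2,5,4,2,1) (4,2,5,4,2,3) (4,3,5,4,3,1) (4,3,5,4,3,2) — 8.
Summing: 2 + 8 = 10.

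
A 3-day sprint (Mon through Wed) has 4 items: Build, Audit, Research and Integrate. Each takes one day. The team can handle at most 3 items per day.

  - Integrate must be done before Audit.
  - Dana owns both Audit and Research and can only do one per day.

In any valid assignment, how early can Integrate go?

Downstream work caps Integrate at Tue.
Integrate at Mon is achievable: Research=Mon; Audit=Tue; Integrate=Mon; Build=Mon.

Mon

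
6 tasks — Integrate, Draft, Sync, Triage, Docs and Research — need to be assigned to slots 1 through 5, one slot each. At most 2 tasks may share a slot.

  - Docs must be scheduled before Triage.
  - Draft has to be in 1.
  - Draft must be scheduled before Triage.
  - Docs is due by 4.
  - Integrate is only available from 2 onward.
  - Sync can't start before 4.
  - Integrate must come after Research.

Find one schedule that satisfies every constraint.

Docs -> 2; Draft -> 1; Research -> 1; Triage -> 3; Integrate -> 2; Sync -> 4

Checking: Research(1) before Integrate(2); Draft(1) before Triage(3); Docs(2) before Triage(3); Docs=2 in [1,4]; Sync=4 in [4,5]; Draft=1 in [1,1]; Integrate=2 in [2,5]; max 2 per slot (cap 2).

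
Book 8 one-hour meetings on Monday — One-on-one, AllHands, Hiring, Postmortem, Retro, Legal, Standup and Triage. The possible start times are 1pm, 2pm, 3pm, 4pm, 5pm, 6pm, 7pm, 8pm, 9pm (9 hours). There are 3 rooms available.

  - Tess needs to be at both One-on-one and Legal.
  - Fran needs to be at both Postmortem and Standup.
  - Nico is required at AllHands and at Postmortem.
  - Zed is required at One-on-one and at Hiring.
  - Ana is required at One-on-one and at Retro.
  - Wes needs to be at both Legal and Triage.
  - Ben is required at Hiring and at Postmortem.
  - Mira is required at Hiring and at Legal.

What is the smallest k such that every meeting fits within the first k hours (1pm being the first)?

With at most 3 per hour and 8 meetings, at least 3 hours are needed.
3 works (last occupied hour: 3pm): for example AllHands in 1pm; Hiring in 2pm; Legal in 3pm; Standup in 1pm; Triage in 2pm; Retro in 2pm; Postmortem in 3pm; One-on-one in 1pm.

3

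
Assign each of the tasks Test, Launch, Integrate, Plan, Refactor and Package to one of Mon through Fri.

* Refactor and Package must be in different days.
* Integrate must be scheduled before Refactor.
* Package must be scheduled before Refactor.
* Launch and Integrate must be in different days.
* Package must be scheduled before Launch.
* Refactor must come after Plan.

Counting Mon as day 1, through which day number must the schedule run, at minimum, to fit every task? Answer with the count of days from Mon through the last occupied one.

The precedence chain requires at least 2 distinct days.
2 works (last occupied day: Tue): for example Package in Mon; Integrate in Mon; Plan in Mon; Test in Mon; Refactor in Tue; Launch in Tue.

2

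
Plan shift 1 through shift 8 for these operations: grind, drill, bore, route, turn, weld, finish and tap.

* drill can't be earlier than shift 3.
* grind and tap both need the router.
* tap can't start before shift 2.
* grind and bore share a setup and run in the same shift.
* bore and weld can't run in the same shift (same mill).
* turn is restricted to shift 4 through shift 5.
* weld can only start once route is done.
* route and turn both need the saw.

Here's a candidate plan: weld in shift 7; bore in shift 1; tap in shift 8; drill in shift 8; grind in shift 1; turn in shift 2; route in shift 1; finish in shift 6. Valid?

drill can't be earlier than shift 3 — holds.
weld can only start once route is done — holds.
bore and weld can't run in the same shift (same mill) — holds.
tap can't start before shift 2 — holds.
turn is restricted to shift 4 through shift 5 — violated.
route and turn both need the saw — holds.
grind and tap both need the router — holds.
grind and bore share a setup and run in the same shift — holds.

No — it violates: turn is restricted to shift 4 through shift 5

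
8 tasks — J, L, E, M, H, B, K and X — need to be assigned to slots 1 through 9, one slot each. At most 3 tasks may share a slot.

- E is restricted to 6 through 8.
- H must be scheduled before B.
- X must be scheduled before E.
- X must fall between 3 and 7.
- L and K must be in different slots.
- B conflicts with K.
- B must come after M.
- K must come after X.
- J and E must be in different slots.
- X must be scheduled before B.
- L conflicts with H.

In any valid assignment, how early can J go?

1

J at 1 is achievable: B -> 4; X -> 3; E -> 6; K -> 5; M -> 1; L -> 2; J -> 1; H -> 1.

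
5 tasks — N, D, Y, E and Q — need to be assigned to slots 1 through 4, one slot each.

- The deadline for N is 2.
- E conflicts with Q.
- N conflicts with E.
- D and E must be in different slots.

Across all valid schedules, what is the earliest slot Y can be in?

Y at 1 is achievable: E=2, D=1, Y=1, Q=1, N=1.

1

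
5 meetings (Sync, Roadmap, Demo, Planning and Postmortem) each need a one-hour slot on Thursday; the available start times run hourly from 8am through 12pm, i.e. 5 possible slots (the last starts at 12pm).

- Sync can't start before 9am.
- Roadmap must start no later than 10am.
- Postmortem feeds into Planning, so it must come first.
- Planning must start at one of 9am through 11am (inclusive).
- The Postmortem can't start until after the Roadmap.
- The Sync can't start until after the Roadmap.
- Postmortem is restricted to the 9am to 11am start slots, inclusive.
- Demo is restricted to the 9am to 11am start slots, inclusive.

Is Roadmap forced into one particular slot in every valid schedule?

No

Roadmap can be 8am (e.g. Demo -> 9am, Sync -> 9am, Postmortem -> 9am, Roadmap -> 8am, Planning -> 10am) or 9am (e.g. Sync=10am; Roadmap=9am; Planning=11am; Postmortem=10am; Demo=9am).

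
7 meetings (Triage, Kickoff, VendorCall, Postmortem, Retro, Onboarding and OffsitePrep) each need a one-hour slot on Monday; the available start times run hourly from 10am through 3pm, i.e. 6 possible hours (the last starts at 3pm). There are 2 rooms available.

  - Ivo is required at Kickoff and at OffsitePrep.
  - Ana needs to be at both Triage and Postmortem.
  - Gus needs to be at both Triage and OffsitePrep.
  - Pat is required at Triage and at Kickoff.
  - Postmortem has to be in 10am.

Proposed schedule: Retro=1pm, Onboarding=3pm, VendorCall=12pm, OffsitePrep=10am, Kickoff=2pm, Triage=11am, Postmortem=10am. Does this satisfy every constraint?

Gus needs to be at both Triage and OffsitePrep — holds.
Postmortem has to be in 10am — holds.
There are 2 rooms available — holds.
Ivo is required at Kickoff and at OffsitePrep — holds.
Ana needs to be at both Triage and Postmortem — holds.
Pat is required at Triage and at Kickoff — holds.

Yes, all constraints hold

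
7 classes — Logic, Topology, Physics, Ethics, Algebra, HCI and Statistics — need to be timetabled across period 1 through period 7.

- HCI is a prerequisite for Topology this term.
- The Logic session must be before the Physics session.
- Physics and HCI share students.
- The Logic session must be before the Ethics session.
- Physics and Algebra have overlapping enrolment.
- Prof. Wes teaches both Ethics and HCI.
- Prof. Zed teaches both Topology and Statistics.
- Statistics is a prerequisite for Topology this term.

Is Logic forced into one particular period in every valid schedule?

No

Logic can be period 1 (e.g. Logic in period 1; Statistics in period 1; Algebra in period 1; HCI in period 1; Ethics in period 2; Physics in period 2; Topology in period 2) or period 2 (e.g. Topology=period 2, Logic=period 2, Statistics=period 1, Algebra=period 1, HCI=period 1, Ethics=period 3, Physics=period 3).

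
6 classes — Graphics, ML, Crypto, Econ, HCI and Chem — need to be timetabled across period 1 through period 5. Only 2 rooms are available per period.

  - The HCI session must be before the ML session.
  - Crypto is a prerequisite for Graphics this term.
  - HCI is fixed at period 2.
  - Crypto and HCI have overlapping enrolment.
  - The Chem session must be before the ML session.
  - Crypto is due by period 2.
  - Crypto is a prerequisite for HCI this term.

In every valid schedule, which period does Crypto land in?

Crypto's window is period 1–period 2.
HCI is fixed at period 2, and Crypto can't share a period with HCI.
So Crypto must be period 1.

period 1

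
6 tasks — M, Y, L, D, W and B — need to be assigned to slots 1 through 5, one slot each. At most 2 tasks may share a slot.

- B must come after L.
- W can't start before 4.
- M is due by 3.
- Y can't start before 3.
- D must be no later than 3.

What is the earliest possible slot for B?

2

Precedence pushes B to at least 2.
B at 2 is achievable: B -> 2, L -> 1, M -> 1, Y -> 3, D -> 2, W -> 4.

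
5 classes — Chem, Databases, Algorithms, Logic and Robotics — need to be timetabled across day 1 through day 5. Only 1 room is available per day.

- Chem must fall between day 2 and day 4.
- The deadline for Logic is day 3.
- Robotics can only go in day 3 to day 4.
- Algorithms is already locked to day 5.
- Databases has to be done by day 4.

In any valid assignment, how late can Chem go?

day 4

Chem is available from day 2; Chem's own window allows nothing later than day 4.
Chem at day 4 is achievable: Algorithms -> day 5, Robotics -> day 3, Chem -> day 4, Logic -> day 1, Databases -> day 2.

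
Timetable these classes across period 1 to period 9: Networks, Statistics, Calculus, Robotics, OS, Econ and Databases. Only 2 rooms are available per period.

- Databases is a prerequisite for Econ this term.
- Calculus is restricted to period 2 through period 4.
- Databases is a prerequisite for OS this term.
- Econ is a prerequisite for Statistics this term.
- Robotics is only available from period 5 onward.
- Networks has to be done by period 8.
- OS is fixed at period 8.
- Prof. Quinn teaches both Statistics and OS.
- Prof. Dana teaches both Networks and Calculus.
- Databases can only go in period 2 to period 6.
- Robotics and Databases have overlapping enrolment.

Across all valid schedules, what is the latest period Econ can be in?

Precedence pushes Econ to at least period 3; downstream work caps Econ at period 8.
Econ at period 8 is achievable: Databases -> period 2, Calculus -> period 2, OS -> period 8, Econ -> period 8, Robotics -> period 5, Networks -> period 1, Statistics -> period 9.

period 8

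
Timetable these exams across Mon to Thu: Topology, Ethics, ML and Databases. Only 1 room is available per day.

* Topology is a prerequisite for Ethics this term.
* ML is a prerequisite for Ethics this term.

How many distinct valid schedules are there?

Splitting on Topology: it can be Mon (3), Tue (3), Wed (2). Listing each branch's schedules as (Ethics, ML, Databases):
Topology=Mon: (Wed,Tue,Thu) (Thu,Tue,Wed) (Thu,Wed,Tue) — 3.
Topology=Tue: (Wed,Mon,Thu) (Thu,Mon,Wed) (Thu,Wed,Mon) — 3.
Topology=Wed: (Thu,Mon,Tue) (Thu,Tue,Mon) — 2.
Summing: 3 + 3 + 2 = 8.

8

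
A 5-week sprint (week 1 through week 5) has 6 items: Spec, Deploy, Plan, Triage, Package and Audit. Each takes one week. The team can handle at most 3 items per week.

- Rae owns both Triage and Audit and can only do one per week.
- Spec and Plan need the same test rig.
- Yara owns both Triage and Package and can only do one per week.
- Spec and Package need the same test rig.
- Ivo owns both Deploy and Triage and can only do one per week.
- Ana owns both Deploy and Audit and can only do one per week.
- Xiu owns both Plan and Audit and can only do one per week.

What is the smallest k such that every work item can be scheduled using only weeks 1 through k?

With at most 3 per week and 6 work items, at least 2 weeks are needed.
Could 2 weeks be enough, i.e. nothing placed later than week 2? No: Deploy, Triage and Audit must all be in different weeks (Deploy/Triage can't share; Deploy/Audit can't share; Triage/Audit can't share), but only 2 weeks are available: 3 work items can't fit in 2 distinct weeks.
So 2 weeks is not enough.
3 works (last occupied week: week 3): for example Plan in week 2, Spec in week 1, Triage in week 2, Audit in week 3, Package in week 3, Deploy in week 1.

3 weeks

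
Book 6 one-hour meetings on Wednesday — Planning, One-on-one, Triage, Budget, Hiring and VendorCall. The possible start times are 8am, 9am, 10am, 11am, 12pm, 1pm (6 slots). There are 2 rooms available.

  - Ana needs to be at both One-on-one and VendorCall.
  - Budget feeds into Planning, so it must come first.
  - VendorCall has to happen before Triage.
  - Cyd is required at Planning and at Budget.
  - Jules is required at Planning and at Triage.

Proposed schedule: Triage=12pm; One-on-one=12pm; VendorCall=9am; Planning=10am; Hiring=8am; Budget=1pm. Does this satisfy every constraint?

No. Budget feeds into Planning, so it must come first is not satisfied.

There are 2 rooms available — holds.
VendorCall has to happen before Triage — holds.
Ana needs to be at both One-on-one and VendorCall — holds.
Cyd is required at Planning and at Budget — holds.
Budget feeds into Planning, so it must come first — violated.
Jules is required at Planning and at Triage — holds.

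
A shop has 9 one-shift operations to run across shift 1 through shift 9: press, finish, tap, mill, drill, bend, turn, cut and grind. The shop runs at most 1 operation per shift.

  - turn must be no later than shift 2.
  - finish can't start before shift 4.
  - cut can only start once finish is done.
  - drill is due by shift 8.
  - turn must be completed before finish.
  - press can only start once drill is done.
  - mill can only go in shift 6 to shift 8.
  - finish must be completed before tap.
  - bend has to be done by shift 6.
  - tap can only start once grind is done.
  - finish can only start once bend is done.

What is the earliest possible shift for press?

Precedence pushes press to at least shift 2.
press at shift 3 is achievable: drill=shift 2, grind=shift 7, cut=shift 9, tap=shift 8, finish=shift 5, mill=shift 6, press=shift 3, bend=shift 4, turn=shift 1.
Nothing earlier works — the capacity limit rule out every shift before shift 3.

shift 3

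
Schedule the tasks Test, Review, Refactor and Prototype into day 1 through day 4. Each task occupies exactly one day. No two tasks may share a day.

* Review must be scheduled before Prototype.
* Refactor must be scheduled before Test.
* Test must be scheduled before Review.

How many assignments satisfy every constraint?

Enumerating: Review -> day 3, Test -> day 2, Refactor -> day 1, Prototype -> day 4.

1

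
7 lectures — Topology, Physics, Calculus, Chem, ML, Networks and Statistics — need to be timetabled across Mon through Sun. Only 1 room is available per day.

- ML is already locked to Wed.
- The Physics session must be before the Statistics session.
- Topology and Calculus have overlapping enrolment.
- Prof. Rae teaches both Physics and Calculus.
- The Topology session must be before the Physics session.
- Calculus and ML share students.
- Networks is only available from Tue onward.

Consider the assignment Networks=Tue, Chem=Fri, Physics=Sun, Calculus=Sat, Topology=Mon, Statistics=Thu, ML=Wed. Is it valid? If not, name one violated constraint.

The Physics session must be before the Statistics session — violated.
ML is already locked to Wed — holds.
Networks is only available from Tue onward — holds.
Only 1 room is available per day — holds.
Calculus and ML share students — holds.
Topology and Calculus have overlapping enrolment — holds.
Prof. Rae teaches both Physics and Calculus — holds.
The Topology session must be before the Physics session — holds.

No — it violates: The Physics session must be before the Statistics session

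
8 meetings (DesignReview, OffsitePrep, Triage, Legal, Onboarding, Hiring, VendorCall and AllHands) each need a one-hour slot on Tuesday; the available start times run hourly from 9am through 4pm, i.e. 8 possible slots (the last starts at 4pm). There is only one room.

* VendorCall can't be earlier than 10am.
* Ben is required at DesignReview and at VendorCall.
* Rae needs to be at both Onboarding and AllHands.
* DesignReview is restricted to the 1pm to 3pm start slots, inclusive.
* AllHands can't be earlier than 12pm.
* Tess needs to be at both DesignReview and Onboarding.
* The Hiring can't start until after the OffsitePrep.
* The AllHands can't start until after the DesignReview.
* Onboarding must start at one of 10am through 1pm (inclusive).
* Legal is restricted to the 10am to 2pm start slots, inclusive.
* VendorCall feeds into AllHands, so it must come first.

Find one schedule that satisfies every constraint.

OffsitePrep -> 9am; VendorCall -> 12pm; Onboarding -> 10am; Legal -> 11am; AllHands -> 2pm; DesignReview -> 1pm; Hiring -> 3pm; Triage -> 4pm

Checking: VendorCall(12pm) before AllHands(2pm); DesignReview(1pm) before AllHands(2pm); OffsitePrep(9am) before Hiring(3pm); DesignReview(1pm) != Onboarding(10am); Onboarding(10am) != AllHands(2pm); DesignReview(1pm) != VendorCall(12pm); Legal=11am in [10am,2pm]; AllHands=2pm in [12pm,4pm]; DesignReview=1pm in [1pm,3pm]; Onboarding=10am in [10am,1pm]; VendorCall=12pm in [10am,4pm]; max 1 per slot (cap 1).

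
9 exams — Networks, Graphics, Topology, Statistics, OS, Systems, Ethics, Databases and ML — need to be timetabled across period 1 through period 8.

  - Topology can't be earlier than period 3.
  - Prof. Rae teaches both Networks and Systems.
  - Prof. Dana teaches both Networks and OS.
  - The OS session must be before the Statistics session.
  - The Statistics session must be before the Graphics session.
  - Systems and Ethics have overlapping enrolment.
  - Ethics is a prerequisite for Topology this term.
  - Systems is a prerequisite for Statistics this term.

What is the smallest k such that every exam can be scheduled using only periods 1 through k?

3

The precedence chain requires at least 3 distinct periods.
3 works (last occupied period: period 3): for example ML=period 1, OS=period 1, Graphics=period 3, Networks=period 2, Databases=period 1, Ethics=period 2, Systems=period 1, Topology=period 3, Statistics=period 2.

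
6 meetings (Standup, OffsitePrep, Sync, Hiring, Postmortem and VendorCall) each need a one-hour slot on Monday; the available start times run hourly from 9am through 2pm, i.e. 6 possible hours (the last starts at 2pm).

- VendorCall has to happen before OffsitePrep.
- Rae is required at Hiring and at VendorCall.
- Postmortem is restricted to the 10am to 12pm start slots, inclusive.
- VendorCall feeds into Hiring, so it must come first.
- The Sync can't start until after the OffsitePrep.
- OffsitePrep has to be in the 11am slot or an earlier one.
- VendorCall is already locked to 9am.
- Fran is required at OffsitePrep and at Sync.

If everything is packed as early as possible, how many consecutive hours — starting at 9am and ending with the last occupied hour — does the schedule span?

3 hours

The precedence chain requires at least 3 distinct hours.
3 works (last occupied hour: 11am): for example VendorCall -> 9am; OffsitePrep -> 10am; Standup -> 9am; Sync -> 11am; Postmortem -> 10am; Hiring -> 10am.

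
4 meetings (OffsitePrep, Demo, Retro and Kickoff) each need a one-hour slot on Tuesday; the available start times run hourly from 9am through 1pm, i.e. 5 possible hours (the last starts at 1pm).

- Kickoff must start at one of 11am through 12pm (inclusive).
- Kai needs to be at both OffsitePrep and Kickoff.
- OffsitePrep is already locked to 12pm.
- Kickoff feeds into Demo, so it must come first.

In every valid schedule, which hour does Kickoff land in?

Kickoff's window is 11am–12pm.
OffsitePrep is fixed at 12pm, and Kickoff can't share a hour with OffsitePrep.
So Kickoff must be 11am.

11am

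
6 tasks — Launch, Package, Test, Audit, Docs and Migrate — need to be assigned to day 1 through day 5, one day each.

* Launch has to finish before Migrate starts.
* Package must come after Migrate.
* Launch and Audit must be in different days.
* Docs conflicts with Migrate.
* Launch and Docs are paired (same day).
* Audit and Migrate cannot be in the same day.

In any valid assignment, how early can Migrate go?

day 2

Precedence pushes Migrate to at least day 2; downstream work caps Migrate at day 4.
Migrate at day 2 is achievable: Docs=day 1; Package=day 3; Launch=day 1; Audit=day 3; Test=day 1; Migrate=day 2.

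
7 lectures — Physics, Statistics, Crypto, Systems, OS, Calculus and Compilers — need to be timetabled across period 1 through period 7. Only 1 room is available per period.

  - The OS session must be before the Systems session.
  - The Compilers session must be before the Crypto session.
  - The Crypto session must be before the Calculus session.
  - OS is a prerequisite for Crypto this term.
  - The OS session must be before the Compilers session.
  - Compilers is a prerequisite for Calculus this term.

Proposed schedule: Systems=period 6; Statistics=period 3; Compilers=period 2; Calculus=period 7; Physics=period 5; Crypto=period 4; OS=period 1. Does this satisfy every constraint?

Yes, all constraints hold

OS is a prerequisite for Crypto this term — holds.
Only 1 room is available per period — holds.
The OS session must be before the Systems session — holds.
The OS session must be before the Compilers session — holds.
The Compilers session must be before the Crypto session — holds.
Compilers is a prerequisite for Calculus this term — holds.
The Crypto session must be before the Calculus session — holds.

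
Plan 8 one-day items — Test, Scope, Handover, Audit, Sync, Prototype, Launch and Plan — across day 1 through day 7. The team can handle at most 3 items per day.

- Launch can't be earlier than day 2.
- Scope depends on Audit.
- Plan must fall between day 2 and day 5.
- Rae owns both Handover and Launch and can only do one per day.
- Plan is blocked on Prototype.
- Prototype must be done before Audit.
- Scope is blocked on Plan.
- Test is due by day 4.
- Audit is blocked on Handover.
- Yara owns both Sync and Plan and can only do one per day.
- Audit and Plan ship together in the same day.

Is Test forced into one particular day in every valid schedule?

No

Test can be day 1 (e.g. Audit=day 2; Plan=day 2; Test=day 1; Prototype=day 1; Sync=day 3; Handover=day 1; Launch=day 2; Scope=day 3) or day 2 (e.g. Handover=day 1, Launch=day 3, Scope=day 3, Prototype=day 1, Test=day 2, Sync=day 1, Plan=day 2, Audit=day 2).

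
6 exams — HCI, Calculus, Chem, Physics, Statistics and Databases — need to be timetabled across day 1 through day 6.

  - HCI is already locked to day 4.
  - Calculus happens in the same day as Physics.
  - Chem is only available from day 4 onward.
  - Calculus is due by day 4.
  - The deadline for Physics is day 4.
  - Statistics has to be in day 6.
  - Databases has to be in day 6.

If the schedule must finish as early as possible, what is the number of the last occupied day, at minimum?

Statistics can't be placed before day 6, so the schedule must run through at least day 6.
6 works (last occupied day: day 6): for example Physics in day 1, Chem in day 4, HCI in day 4, Databases in day 6, Calculus in day 1, Statistics in day 6.

6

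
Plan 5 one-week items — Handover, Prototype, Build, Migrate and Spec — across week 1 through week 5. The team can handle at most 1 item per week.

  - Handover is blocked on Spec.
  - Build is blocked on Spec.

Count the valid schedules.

Splitting on Handover: it can be week 2 (6), week 3 (10), week 4 (12), week 5 (12). Listing each branch's schedules as (Prototype, Build, Migrate, Spec) by week number:
Handover=week 2: (3,4,5,1) (3,5,4,1) (4,3,5,1) (4,5,3,1) (5,3,4,1) (5,4,3,1) — 6.
Handover=week 3: (1,4,5,2) (1,5,4,2) (2,4,5,1) (2,5,4,1) (4,2,5,1) (4,5,1,2) (4,5,2,1) (5,2,4,1) (5,4,1,2) (5,4,2,1) — 10.
Handover=week 4: (1,3,5,2) (1,5,2,3) (1,5,3,2) (2,3,5,1) (2,5,1,3) (2,5,3,1) (3,2,5,1) (3,5,1,2) (3,5,2,1) (5,2,3,1) (5,3,1,2) (5,3,2,1) — 12.
Handover=week 5: (1,3,4,2) (1,4,2,3) (1,4,3,2) (2,3,4,1) (2,4,1,3) (2,4,3,1) (3,2,4,1) (3,4,1,2) (3,4,2,1) (4,2,3,1) (4,3,1,2) (4,3,2,1) — 12.
Summing: 6 + 10 + 12 + 12 = 40.

40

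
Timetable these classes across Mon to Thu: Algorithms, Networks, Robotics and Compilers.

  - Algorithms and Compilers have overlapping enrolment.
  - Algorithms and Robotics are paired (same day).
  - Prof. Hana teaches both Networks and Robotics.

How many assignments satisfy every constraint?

36

Splitting on Algorithms: it can be Mon (9), Tue (9), Wed (9), Thu (9). Listing each branch's schedules as (Networks, Robotics, Compilers):
Algorithms=Mon: (Tue,Mon,Tue) (Tue,Mon,Wed) (Tue,Mon,Thu) (Wed,Mon,Tue) (Wed,Mon,Wed) (Wed,Mon,Thu) (Thu,Mon,Tue) (Thu,Mon,Wed) (Thu,Mon,Thu) — 9.
Algorithms=Tue: (Mon,Tue,Mon) (Mon,Tue,Wed) (Mon,Tue,Thu) (Wed,Tue,Mon) (Wed,Tue,Wed) (Wed,Tue,Thu) (Thu,Tue,Mon) (Thu,Tue,Wed) (Thu,Tue,Thu) — 9.
Algorithms=Wed: (Mon,Wed,Mon) (Mon,Wed,Tue) (Mon,Wed,Thu) (Tue,Wed,Mon) (Tue,Wed,Tue) (Tue,Wed,Thu) (Thu,Wed,Mon) (Thu,Wed,Tue) (Thu,Wed,Thu) — 9.
Algorithms=Thu: (Mon,Thu,Mon) (Mon,Thu,Tue) (Mon,Thu,Wed) (Tue,Thu,Mon) (Tue,Thu,Tue) (Tue,Thu,Wed) (Wed,Thu,Mon) (Wed,Thu,Tue) (Wed,Thu,Wed) — 9.
Summing: 9 + 9 + 9 + 9 = 36.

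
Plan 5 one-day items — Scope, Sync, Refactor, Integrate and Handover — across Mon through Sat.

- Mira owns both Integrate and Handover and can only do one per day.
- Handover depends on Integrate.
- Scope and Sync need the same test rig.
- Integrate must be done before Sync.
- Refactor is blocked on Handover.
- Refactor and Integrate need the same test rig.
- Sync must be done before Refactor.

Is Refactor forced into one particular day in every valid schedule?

No

Refactor can be Wed (e.g. Sync -> Tue; Handover -> Tue; Refactor -> Wed; Integrate -> Mon; Scope -> Mon) or Thu (e.g. Integrate=Mon; Handover=Tue; Sync=Tue; Refactor=Thu; Scope=Mon).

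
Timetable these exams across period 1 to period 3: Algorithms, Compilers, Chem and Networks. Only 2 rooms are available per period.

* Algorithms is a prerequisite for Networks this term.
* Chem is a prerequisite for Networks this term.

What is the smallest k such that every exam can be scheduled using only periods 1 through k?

The precedence chain requires at least 2 distinct periods.
With at most 2 per period and 4 exams, at least 2 periods are needed.
2 works (last occupied period: period 2): for example Chem in period 1, Networks in period 2, Compilers in period 2, Algorithms in period 1.

2 periods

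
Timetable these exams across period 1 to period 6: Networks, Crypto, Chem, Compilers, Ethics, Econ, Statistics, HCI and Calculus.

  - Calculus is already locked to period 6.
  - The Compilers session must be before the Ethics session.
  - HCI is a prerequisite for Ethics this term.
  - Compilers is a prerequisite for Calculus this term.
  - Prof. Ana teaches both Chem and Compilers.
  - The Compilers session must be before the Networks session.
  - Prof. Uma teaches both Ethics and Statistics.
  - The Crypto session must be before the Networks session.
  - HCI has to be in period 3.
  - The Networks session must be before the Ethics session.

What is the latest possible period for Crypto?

Downstream work caps Crypto at period 4.
Crypto at period 4 is achievable: Compilers -> period 1, Calculus -> period 6, Crypto -> period 4, Ethics -> period 6, Econ -> period 1, Networks -> period 5, Chem -> period 2, Statistics -> period 1, HCI -> period 3.

period 4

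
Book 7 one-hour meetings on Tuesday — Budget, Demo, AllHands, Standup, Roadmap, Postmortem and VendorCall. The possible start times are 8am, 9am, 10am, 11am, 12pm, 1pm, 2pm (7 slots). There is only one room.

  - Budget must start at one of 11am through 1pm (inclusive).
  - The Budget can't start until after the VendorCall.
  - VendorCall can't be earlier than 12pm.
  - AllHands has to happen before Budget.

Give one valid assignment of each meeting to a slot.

Postmortem in 2pm; Demo in 9am; Budget in 1pm; Roadmap in 11am; Standup in 10am; AllHands in 8am; VendorCall in 12pm

Checking: AllHands(8am) before Budget(1pm); VendorCall(12pm) before Budget(1pm); VendorCall=12pm in [12pm,2pm]; Budget=1pm in [11am,1pm]; max 1 per slot (cap 1).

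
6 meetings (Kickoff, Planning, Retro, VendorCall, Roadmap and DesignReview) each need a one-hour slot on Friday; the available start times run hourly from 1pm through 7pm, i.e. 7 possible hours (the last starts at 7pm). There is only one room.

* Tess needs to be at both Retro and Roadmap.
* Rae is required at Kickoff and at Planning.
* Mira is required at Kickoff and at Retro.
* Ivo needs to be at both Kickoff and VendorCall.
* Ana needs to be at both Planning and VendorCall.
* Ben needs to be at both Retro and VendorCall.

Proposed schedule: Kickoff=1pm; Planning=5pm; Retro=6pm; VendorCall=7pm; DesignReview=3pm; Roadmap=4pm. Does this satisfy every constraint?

Yes, all constraints hold

Tess needs to be at both Retro and Roadmap — holds.
Ana needs to be at both Planning and VendorCall — holds.
Ben needs to be at both Retro and VendorCall — holds.
There is only one room — holds.
Rae is required at Kickoff and at Planning — holds.
Ivo needs to be at both Kickoff and VendorCall — holds.
Mira is required at Kickoff and at Retro — holds.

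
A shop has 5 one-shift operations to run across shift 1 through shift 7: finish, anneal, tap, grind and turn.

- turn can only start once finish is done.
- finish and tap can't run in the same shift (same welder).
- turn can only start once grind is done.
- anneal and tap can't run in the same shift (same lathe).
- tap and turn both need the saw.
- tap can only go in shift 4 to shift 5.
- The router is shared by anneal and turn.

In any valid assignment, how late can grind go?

shift 6

Downstream work caps grind at shift 6.
grind at shift 6 is achievable: grind in shift 6, finish in shift 1, anneal in shift 1, turn in shift 7, tap in shift 4.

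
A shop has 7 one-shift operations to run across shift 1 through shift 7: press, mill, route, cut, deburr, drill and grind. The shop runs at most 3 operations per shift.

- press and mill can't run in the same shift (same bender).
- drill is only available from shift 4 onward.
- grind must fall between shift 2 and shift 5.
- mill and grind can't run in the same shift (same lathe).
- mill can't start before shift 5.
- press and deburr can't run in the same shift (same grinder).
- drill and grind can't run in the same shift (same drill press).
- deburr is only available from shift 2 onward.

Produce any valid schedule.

drill -> shift 4; press -> shift 1; grind -> shift 2; cut -> shift 1; route -> shift 1; mill -> shift 5; deburr -> shift 2

Checking: mill(shift 5) != grind(shift 2); drill(shift 4) != grind(shift 2); press(shift 1) != deburr(shift 2); press(shift 1) != mill(shift 5); mill=shift 5 in [shift 5,shift 7]; deburr=shift 2 in [shift 2,shift 7]; drill=shift 4 in [shift 4,shift 7]; grind=shift 2 in [shift 2,shift 5]; max 3 per shift (cap 3).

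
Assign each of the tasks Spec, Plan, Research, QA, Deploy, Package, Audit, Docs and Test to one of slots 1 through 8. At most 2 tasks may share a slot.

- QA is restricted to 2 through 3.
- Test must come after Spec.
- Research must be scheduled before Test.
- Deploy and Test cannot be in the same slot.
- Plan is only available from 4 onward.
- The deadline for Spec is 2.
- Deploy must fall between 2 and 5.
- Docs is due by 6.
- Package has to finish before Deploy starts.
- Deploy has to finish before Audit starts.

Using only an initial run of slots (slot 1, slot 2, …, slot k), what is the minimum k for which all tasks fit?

5

The precedence chain requires at least 3 distinct slots.
With at most 2 per slot and 9 tasks, at least 5 slots are needed.
Plan can't be placed before 4, so the schedule must run through at least slot 4.
5 works (last occupied slot: 5): for example Spec=1, Plan=4, Research=3, QA=2, Test=4, Audit=3, Deploy=2, Package=1, Docs=5.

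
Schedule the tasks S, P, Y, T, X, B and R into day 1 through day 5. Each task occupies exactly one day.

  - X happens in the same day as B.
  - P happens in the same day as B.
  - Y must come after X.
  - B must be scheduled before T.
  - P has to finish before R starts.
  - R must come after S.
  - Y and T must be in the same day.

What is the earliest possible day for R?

day 2

Precedence pushes R to at least day 2.
R at day 2 is achievable: Y in day 2; P in day 1; S in day 1; B in day 1; T in day 2; R in day 2; X in day 1.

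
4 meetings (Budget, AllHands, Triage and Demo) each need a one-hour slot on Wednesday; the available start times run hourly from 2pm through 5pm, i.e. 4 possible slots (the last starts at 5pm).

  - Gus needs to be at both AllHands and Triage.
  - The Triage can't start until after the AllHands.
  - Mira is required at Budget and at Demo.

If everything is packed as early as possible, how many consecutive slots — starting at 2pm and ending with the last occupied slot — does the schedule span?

The precedence chain requires at least 2 distinct slots.
2 works (last occupied slot: 3pm): for example AllHands in 2pm, Demo in 3pm, Triage in 3pm, Budget in 2pm.

2 slots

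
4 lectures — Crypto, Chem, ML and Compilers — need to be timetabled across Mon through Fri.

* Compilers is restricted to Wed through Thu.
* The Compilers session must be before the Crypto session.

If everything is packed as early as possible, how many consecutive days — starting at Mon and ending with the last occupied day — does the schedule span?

The precedence chain requires at least 2 distinct days.
Propagating the time windows through the other constraints, Crypto can't land before Thu — that is day 4 counting from Mon — so the schedule must run through at least 4 days.
4 works (last occupied day: Thu): for example Crypto -> Thu, ML -> Mon, Compilers -> Wed, Chem -> Mon.

4 days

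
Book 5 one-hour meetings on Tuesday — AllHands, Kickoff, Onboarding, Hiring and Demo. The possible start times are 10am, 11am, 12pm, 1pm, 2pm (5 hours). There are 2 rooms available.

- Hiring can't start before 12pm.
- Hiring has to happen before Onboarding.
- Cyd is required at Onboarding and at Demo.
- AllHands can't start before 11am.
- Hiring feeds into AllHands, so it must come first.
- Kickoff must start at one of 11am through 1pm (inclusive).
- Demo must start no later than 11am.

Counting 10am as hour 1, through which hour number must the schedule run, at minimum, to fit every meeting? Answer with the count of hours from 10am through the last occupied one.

4

The precedence chain requires at least 2 distinct hours.
With at most 2 per hour and 5 meetings, at least 3 hours are needed.
Propagating the time windows through the other constraints, AllHands can't land before 1pm — that is hour 4 counting from 10am — so the schedule must run through at least 4 hours.
4 works (last occupied hour: 1pm): for example AllHands -> 1pm, Demo -> 10am, Onboarding -> 1pm, Kickoff -> 11am, Hiring -> 12pm.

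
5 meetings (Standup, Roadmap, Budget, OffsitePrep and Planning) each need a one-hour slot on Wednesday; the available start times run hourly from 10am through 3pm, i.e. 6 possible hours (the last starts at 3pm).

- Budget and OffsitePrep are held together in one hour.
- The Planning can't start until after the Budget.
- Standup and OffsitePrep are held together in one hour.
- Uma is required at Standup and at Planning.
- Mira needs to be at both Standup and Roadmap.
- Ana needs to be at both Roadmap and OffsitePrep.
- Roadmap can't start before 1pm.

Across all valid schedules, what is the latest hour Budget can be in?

2pm

Downstream work caps Budget at 2pm.
Budget at 2pm is achievable: Budget=2pm, OffsitePrep=2pm, Standup=2pm, Roadmap=1pm, Planning=3pm.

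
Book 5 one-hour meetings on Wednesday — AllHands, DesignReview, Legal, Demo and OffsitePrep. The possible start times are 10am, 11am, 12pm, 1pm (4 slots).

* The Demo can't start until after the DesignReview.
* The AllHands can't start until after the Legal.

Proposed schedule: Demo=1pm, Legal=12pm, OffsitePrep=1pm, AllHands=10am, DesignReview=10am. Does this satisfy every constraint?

The Demo can't start until after the DesignReview — holds.
The AllHands can't start until after the Legal — violated.

Invalid. The AllHands can't start until after the Legal.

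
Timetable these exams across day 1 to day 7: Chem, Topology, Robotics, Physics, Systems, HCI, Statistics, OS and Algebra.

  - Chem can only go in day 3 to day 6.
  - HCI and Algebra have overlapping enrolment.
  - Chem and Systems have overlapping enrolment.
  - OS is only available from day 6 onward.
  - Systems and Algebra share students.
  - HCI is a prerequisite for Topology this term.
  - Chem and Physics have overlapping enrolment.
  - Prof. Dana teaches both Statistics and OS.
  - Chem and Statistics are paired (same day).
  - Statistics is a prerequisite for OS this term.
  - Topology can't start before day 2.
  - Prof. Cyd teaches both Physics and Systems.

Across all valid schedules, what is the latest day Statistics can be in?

day 6

Statistics must be in the same day as Chem, which can't be before day 3, so Statistics is at least day 3; downstream work caps Statistics at day 6.
Statistics at day 6 is achievable: Systems=day 2; Physics=day 1; OS=day 7; Topology=day 2; Algebra=day 3; HCI=day 1; Robotics=day 1; Statistics=day 6; Chem=day 6.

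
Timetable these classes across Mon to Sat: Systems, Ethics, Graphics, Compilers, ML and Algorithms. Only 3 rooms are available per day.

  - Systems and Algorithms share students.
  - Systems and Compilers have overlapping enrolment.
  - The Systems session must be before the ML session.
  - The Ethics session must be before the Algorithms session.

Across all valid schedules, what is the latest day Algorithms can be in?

Precedence pushes Algorithms to at least Tue.
Algorithms at Sat is achievable: Ethics -> Mon, Algorithms -> Sat, Systems -> Mon, ML -> Tue, Compilers -> Tue, Graphics -> Mon.

Sat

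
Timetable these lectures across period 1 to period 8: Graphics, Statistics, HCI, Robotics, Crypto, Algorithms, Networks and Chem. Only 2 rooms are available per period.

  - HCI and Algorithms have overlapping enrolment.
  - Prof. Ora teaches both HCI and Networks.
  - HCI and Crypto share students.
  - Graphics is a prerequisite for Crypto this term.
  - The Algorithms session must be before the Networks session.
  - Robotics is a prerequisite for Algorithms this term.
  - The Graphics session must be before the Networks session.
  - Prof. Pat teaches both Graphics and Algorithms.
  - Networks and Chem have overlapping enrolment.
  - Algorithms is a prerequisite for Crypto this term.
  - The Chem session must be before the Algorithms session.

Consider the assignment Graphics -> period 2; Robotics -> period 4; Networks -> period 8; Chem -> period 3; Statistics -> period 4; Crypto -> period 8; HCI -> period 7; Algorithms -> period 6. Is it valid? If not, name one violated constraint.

Valid

Robotics is a prerequisite for Algorithms this term — holds.
The Chem session must be before the Algorithms session — holds.
HCI and Algorithms have overlapping enrolment — holds.
HCI and Crypto share students — holds.
Only 2 rooms are available per period — holds.
Networks and Chem have overlapping enrolment — holds.
The Algorithms session must be before the Networks session — holds.
Graphics is a prerequisite for Crypto this term — holds.
Prof. Pat teaches both Graphics and Algorithms — holds.
Prof. Ora teaches both HCI and Networks — holds.
The Graphics session must be before the Networks session — holds.
Algorithms is a prerequisite for Crypto this term — holds.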